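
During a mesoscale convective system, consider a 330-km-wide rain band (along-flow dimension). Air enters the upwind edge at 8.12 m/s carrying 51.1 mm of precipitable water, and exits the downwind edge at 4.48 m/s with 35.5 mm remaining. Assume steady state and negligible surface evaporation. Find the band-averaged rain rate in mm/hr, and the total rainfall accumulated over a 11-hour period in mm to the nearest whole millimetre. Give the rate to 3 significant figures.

Column moisture flux per unit crosswind length is F = V × PW.
Inflow: F_in = 8.12 × 51.1 = 414.932 mm·m/s
Outflow: F_out = 4.48 × 35.5 = 159.04 mm·m/s
Steady-state rate R = (F_in − F_out)/L = (414.932 − 159.04) / 330000 m = 7.754e-04 mm/s.
R = 7.754e-04 × 3600 = 2.79 mm/hr.
Over 11 h: total = 2.79 × 11 = 30.69 ≈ 31 mm.

R ≈ 2.79 mm/hr; total ≈ 31 mm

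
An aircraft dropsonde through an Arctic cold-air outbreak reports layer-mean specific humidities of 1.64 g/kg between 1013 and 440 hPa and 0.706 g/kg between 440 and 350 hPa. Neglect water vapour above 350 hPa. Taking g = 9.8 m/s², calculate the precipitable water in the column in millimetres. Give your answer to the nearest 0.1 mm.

PW ≈ 10.2 mm

Precipitable water is the column-integrated vapour mass per unit area: PW = (1/g) Σ q̄ Δp, with q in kg/kg and Δp in Pa (1 kg/m² of water = 1 mm).
Layer 1013–440 hPa: Δp = 573 hPa = 57300 Pa, q̄ = 0.00164 kg/kg → 0.00164 × 57300 / 9.8 = 9.59 mm
Layer 440–350 hPa: Δp = 90 hPa = 9000 Pa, q̄ = 0.000706 kg/kg → 0.000706 × 9000 / 9.8 = 0.65 mm
PW = 9.59 + 0.65 = 10.24 ≈ 10.2 mm.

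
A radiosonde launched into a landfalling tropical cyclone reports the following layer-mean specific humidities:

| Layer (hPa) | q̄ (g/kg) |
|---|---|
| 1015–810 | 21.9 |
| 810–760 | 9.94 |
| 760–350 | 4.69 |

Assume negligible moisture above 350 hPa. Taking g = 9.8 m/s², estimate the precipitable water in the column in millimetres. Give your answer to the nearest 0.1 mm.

PW ≈ 70.5 mm

Precipitable water is the column-integrated vapour mass per unit area: PW = (1/g) Σ q̄ Δp, with q in kg/kg and Δp in Pa (1 kg/m² of water = 1 mm).
Layer 1015–810 hPa: Δp = 205 hPa = 20500 Pa, q̄ = 0.0219 kg/kg → 0.0219 × 20500 / 9.8 = 45.81 mm
Layer 810–760 hPa: Δp = 50 hPa = 5000 Pa, q̄ = 0.00994 kg/kg → 0.00994 × 5000 / 9.8 = 5.07 mm
Layer 760–350 hPa: Δp = 410 hPa = 41000 Pa, q̄ = 0.00469 kg/kg → 0.00469 × 41000 / 9.8 = 19.62 mm
PW = 45.81 + 5.07 + 19.62 = 70.50 ≈ 70.5 mm.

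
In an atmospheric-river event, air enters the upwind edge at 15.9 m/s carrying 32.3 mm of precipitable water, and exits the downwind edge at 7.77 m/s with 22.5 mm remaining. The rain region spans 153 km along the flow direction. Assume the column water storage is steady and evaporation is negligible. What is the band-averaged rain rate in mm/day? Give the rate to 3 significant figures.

Column moisture flux per unit crosswind length is F = V × PW.
Inflow: F_in = 15.9 × 32.3 = 513.57 mm·m/s
Outflow: F_out = 7.77 × 22.5 = 174.825 mm·m/s
Steady-state rate R = (F_in − F_out)/L = (513.57 − 174.825) / 153000 m = 2.214e-03 mm/s.
R = 2.214e-03 × 3600 × 24 = 191 mm/day.

R ≈ 191 mm/day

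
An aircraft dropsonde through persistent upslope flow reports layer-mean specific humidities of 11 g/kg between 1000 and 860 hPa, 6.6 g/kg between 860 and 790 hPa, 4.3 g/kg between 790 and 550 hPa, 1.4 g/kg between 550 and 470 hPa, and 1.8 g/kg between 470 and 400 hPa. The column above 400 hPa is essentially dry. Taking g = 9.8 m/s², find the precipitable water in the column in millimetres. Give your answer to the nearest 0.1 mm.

PW ≈ 33.4 mm

Precipitable water is the column-integrated vapour mass per unit area: PW = (1/g) Σ q̄ Δp, with q in kg/kg and Δp in Pa (1 kg/m² of water = 1 mm).
Layer 1000–860 hPa: Δp = 140 hPa = 14000 Pa, q̄ = 0.011 kg/kg → 0.011 × 14000 / 9.8 = 15.71 mm
Layer 860–790 hPa: Δp = 70 hPa = 7000 Pa, q̄ = 0.0066 kg/kg → 0.0066 × 7000 / 9.8 = 4.71 mm
Layer 790–550 hPa: Δp = 240 hPa = 24000 Pa, q̄ = 0.0043 kg/kg → 0.0043 × 24000 / 9.8 = 10.53 mm
Layer 550–470 hPa: Δp = 80 hPa = 8000 Pa, q̄ = 0.0014 kg/kg → 0.0014 × 8000 / 9.8 = 1.14 mm
Layer 470–400 hPa: Δp = 70 hPa = 7000 Pa, q̄ = 0.0018 kg/kg → 0.0018 × 7000 / 9.8 = 1.29 mm
PW = 15.71 + 4.71 + 10.53 + 1.14 + 1.29 = 33.38 ≈ 33.4 mm.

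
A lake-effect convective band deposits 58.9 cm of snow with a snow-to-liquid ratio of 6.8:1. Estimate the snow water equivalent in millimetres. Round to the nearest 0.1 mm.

SWE ≈ 86.6 mm

SWE = snow depth / ratio = 58.9 cm / 6.8 = 8.662 cm = 86.6 mm.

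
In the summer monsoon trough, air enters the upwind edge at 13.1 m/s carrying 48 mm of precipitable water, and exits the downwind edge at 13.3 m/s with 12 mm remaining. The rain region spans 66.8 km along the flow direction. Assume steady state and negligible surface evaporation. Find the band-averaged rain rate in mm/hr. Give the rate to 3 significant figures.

Column moisture flux per unit crosswind length is F = V × PW.
Inflow: F_in = 13.1 × 48 = 628.8 mm·m/s
Outflow: F_out = 13.3 × 12 = 159.6 mm·m/s
Steady-state rate R = (F_in − F_out)/L = (628.8 − 159.6) / 66800 m = 7.024e-03 mm/s.
R = 7.024e-03 × 3600 = 25.3 mm/hr.

R ≈ 25.3 mm/hr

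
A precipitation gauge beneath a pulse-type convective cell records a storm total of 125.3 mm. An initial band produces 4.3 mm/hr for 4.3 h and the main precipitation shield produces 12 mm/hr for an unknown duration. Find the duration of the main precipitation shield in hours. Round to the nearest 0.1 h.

Known phases: 4.3 × 4.3 = 18.49 mm.
Remaining depth = 125.3 − 18.49 = 106.81 mm.
Duration = 106.81 / 12 = 8.9 h.

duration ≈ 8.9 h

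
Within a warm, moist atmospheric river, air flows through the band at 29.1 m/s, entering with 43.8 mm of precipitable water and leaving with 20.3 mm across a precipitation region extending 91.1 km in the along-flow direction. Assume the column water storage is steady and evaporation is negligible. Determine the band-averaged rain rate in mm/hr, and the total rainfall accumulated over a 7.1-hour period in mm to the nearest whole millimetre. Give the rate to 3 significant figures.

R ≈ 27.0 mm/hr; total ≈ 192 mm

Column moisture flux per unit crosswind length is F = V × PW.
Inflow: F_in = 29.1 × 43.8 = 1274.58 mm·m/s
Outflow: F_out = 29.1 × 20.3 = 590.73 mm·m/s
Steady-state rate R = (F_in − F_out)/L = (1274.58 − 590.73) / 91100 m = 7.507e-03 mm/s.
R = 7.507e-03 × 3600 = 27.0 mm/hr.
Over 7.1 h: total = 27.0 × 7.1 = 191.7 ≈ 192 mm.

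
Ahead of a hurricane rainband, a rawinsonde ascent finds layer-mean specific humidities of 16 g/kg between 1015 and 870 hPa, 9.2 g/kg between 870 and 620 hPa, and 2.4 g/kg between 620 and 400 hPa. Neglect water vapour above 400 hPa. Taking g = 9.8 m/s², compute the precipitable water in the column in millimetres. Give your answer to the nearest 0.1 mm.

PW ≈ 52.5 mm

Precipitable water is the column-integrated vapour mass per unit area: PW = (1/g) Σ q̄ Δp, with q in kg/kg and Δp in Pa (1 kg/m² of water = 1 mm).
Layer 1015–870 hPa: Δp = 145 hPa = 14500 Pa, q̄ = 0.016 kg/kg → 0.016 × 14500 / 9.8 = 23.67 mm
Layer 870–620 hPa: Δp = 250 hPa = 25000 Pa, q̄ = 0.0092 kg/kg → 0.0092 × 25000 / 9.8 = 23.47 mm
Layer 620–400 hPa: Δp = 220 hPa = 22000 Pa, q̄ = 0.0024 kg/kg → 0.0024 × 22000 / 9.8 = 5.39 mm
PW = 23.67 + 23.47 + 5.39 = 52.53 ≈ 52.5 mm.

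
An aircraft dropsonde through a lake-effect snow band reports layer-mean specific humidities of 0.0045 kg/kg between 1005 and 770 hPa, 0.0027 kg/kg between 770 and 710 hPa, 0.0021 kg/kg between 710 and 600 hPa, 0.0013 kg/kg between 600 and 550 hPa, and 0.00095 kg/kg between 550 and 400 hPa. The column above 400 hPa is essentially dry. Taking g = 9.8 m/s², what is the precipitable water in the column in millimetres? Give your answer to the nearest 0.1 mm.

PW ≈ 16.9 mm

Precipitable water is the column-integrated vapour mass per unit area: PW = (1/g) Σ q̄ Δp, with q in kg/kg and Δp in Pa (1 kg/m² of water = 1 mm).
Layer 1005–770 hPa: Δp = 235 hPa = 23500 Pa, q̄ = 0.0045 kg/kg → 0.0045 × 23500 / 9.8 = 10.79 mm
Layer 770–710 hPa: Δp = 60 hPa = 6000 Pa, q̄ = 0.0027 kg/kg → 0.0027 × 6000 / 9.8 = 1.65 mm
Layer 710–600 hPa: Δp = 110 hPa = 11000 Pa, q̄ = 0.0021 kg/kg → 0.0021 × 11000 / 9.8 = 2.36 mm
Layer 600–550 hPa: Δp = 50 hPa = 5000 Pa, q̄ = 0.0013 kg/kg → 0.0013 × 5000 / 9.8 = 0.66 mm
Layer 550–400 hPa: Δp = 150 hPa = 15000 Pa, q̄ = 0.00095 kg/kg → 0.00095 × 15000 / 9.8 = 1.45 mm
PW = 10.79 + 1.65 + 2.36 + 0.66 + 1.45 = 16.91 ≈ 16.9 mm.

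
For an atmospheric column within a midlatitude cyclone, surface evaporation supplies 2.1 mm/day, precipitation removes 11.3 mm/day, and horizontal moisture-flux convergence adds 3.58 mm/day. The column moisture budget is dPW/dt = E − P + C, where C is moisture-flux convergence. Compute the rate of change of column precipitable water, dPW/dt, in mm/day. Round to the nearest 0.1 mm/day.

dPW/dt = E − P + C = 2.1 − 11.3 + (3.58) = -5.6 mm/day.

dPW/dt ≈ -5.6 mm/day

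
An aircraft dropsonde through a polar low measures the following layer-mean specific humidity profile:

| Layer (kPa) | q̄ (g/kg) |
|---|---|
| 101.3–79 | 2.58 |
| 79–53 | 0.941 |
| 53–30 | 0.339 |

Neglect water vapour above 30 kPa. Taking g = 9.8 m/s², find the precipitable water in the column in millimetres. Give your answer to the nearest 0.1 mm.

Precipitable water is the column-integrated vapour mass per unit area: PW = (1/g) Σ q̄ Δp, with q in kg/kg and Δp in Pa (1 kg/m² of water = 1 mm).
Layer 101.3–79 kPa: Δp = 223 hPa = 22300 Pa, q̄ = 0.00258 kg/kg → 0.00258 × 22300 / 9.8 = 5.87 mm
Layer 79–53 kPa: Δp = 260 hPa = 26000 Pa, q̄ = 0.000941 kg/kg → 0.000941 × 26000 / 9.8 = 2.50 mm
Layer 53–30 kPa: Δp = 230 hPa = 23000 Pa, q̄ = 0.000339 kg/kg → 0.000339 × 23000 / 9.8 = 0.80 mm
PW = 5.87 + 2.50 + 0.80 = 9.17 ≈ 9.2 mm.

PW ≈ 9.2 mm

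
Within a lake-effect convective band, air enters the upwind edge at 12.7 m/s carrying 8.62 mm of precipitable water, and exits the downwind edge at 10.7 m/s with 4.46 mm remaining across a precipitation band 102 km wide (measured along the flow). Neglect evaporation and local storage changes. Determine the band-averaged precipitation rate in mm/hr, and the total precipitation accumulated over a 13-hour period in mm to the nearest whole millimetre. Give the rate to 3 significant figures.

R ≈ 2.18 mm/hr; total ≈ 28 mm

Column moisture flux per unit crosswind length is F = V × PW.
Inflow: F_in = 12.7 × 8.62 = 109.474 mm·m/s
Outflow: F_out = 10.7 × 4.46 = 47.722 mm·m/s
Steady-state rate R = (F_in − F_out)/L = (109.474 − 47.722) / 102000 m = 6.054e-04 mm/s.
R = 6.054e-04 × 3600 = 2.18 mm/hr.
Over 13 h: total = 2.18 × 13 = 28.34 ≈ 28 mm.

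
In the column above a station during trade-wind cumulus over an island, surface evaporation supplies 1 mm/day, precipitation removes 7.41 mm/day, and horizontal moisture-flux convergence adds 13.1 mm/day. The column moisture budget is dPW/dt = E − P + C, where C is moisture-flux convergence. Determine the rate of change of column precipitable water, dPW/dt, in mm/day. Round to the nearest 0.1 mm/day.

dPW/dt ≈ 6.7 mm/day

dPW/dt = E − P + C = 1 − 7.41 + (13.1) = 6.7 mm/day.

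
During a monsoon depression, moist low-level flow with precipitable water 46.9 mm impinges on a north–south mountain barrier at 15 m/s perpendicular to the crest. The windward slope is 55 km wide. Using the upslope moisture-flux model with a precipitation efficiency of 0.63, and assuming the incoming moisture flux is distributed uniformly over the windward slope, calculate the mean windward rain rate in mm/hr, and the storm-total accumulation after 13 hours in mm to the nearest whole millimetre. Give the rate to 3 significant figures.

R ≈ 29.0 mm/hr; total ≈ 377 mm

Incoming column moisture flux per unit ridge length: F = V × PW = 15 × 46.9 = 703.5 mm·m/s.
Spread over the 55 km slope with efficiency ε = 0.63: R = ε·F/W = 0.63 × 703.5 / 55000 m = 8.058e-03 mm/s.
R = 8.058e-03 × 3600 = 29.0 mm/hr.
Over 13 h: total = 29.0 × 13 = 377 mm.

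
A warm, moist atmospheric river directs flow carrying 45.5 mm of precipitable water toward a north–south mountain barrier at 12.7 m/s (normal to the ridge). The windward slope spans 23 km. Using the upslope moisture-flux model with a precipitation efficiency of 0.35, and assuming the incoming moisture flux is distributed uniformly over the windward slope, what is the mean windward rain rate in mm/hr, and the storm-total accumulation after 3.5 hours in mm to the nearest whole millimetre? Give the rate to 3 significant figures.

R ≈ 31.7 mm/hr; total ≈ 111 mm

Incoming column moisture flux per unit ridge length: F = V × PW = 12.7 × 45.5 = 577.85 mm·m/s.
Spread over the 23 km slope with efficiency ε = 0.35: R = ε·F/W = 0.35 × 577.85 / 23000 m = 8.793e-03 mm/s.
R = 8.793e-03 × 3600 = 31.7 mm/hr.
Over 3.5 h: total = 31.7 × 3.5 = 110.95 ≈ 111 mm.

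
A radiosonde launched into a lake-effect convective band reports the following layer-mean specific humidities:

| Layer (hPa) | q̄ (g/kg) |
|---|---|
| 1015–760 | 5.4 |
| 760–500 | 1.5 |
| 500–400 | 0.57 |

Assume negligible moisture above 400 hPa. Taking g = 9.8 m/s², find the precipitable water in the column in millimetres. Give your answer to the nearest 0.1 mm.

Precipitable water is the column-integrated vapour mass per unit area: PW = (1/g) Σ q̄ Δp, with q in kg/kg and Δp in Pa (1 kg/m² of water = 1 mm).
Layer 1015–760 hPa: Δp = 255 hPa = 25500 Pa, q̄ = 0.0054 kg/kg → 0.0054 × 25500 / 9.8 = 14.05 mm
Layer 760–500 hPa: Δp = 260 hPa = 26000 Pa, q̄ = 0.0015 kg/kg → 0.0015 × 26000 / 9.8 = 3.98 mm
Layer 500–400 hPa: Δp = 100 hPa = 10000 Pa, q̄ = 0.00057 kg/kg → 0.00057 × 10000 / 9.8 = 0.58 mm
PW = 14.05 + 3.98 + 0.58 = 18.61 ≈ 18.6 mm.

PW ≈ 18.6 mm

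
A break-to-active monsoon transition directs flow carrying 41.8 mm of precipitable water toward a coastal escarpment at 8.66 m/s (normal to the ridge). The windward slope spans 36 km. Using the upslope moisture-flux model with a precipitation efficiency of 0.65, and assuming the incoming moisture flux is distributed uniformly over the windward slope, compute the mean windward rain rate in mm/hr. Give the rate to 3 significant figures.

R ≈ 23.5 mm/hr

Incoming column moisture flux per unit ridge length: F = V × PW = 8.66 × 41.8 = 361.988 mm·m/s.
Spread over the 36 km slope with efficiency ε = 0.65: R = ε·F/W = 0.65 × 361.988 / 36000 m = 6.536e-03 mm/s.
R = 6.536e-03 × 3600 = 23.5 mm/hr.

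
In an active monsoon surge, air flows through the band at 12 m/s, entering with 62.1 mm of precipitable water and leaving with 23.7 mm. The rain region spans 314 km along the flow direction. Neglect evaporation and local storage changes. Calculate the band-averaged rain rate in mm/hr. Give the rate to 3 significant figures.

Column moisture flux per unit crosswind length is F = V × PW.
Inflow: F_in = 12 × 62.1 = 745.2 mm·m/s
Outflow: F_out = 12 × 23.7 = 284.4 mm·m/s
Steady-state rate R = (F_in − F_out)/L = (745.2 − 284.4) / 314000 m = 1.468e-03 mm/s.
R = 1.468e-03 × 3600 = 5.28 mm/hr.

R ≈ 5.28 mm/hr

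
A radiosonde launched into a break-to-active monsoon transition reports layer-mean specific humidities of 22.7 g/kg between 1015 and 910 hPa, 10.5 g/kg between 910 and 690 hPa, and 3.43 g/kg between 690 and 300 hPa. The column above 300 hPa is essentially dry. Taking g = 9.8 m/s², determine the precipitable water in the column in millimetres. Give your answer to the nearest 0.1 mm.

PW ≈ 61.5 mm

Precipitable water is the column-integrated vapour mass per unit area: PW = (1/g) Σ q̄ Δp, with q in kg/kg and Δp in Pa (1 kg/m² of water = 1 mm).
Layer 1015–910 hPa: Δp = 105 hPa = 10500 Pa, q̄ = 0.0227 kg/kg → 0.0227 × 10500 / 9.8 = 24.32 mm
Layer 910–690 hPa: Δp = 220 hPa = 22000 Pa, q̄ = 0.0105 kg/kg → 0.0105 × 22000 / 9.8 = 23.57 mm
Layer 690–300 hPa: Δp = 390 hPa = 39000 Pa, q̄ = 0.00343 kg/kg → 0.00343 × 39000 / 9.8 = 13.65 mm
PW = 24.32 + 23.57 + 13.65 = 61.54 ≈ 61.5 mm.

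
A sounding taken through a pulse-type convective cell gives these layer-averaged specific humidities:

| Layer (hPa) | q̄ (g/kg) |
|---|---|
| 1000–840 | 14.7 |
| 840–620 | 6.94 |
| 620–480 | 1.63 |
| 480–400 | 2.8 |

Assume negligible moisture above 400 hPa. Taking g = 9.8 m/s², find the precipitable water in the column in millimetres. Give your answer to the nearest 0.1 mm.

PW ≈ 44.2 mm

Precipitable water is the column-integrated vapour mass per unit area: PW = (1/g) Σ q̄ Δp, with q in kg/kg and Δp in Pa (1 kg/m² of water = 1 mm).
Layer 1000–840 hPa: Δp = 160 hPa = 16000 Pa, q̄ = 0.0147 kg/kg → 0.0147 × 16000 / 9.8 = 24.00 mm
Layer 840–620 hPa: Δp = 220 hPa = 22000 Pa, q̄ = 0.00694 kg/kg → 0.00694 × 22000 / 9.8 = 15.58 mm
Layer 620–480 hPa: Δp = 140 hPa = 14000 Pa, q̄ = 0.00163 kg/kg → 0.00163 × 14000 / 9.8 = 2.33 mm
Layer 480–400 hPa: Δp = 80 hPa = 8000 Pa, q̄ = 0.0028 kg/kg → 0.0028 × 8000 / 9.8 = 2.29 mm
PW = 24.00 + 15.58 + 2.33 + 2.29 = 44.20 ≈ 44.2 mm.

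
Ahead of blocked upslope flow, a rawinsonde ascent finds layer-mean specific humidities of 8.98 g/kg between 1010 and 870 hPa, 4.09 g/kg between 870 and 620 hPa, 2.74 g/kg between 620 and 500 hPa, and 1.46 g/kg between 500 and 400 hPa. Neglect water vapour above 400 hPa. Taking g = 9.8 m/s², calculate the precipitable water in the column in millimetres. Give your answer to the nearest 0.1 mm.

Precipitable water is the column-integrated vapour mass per unit area: PW = (1/g) Σ q̄ Δp, with q in kg/kg and Δp in Pa (1 kg/m² of water = 1 mm).
Layer 1010–870 hPa: Δp = 140 hPa = 14000 Pa, q̄ = 0.00898 kg/kg → 0.00898 × 14000 / 9.8 = 12.83 mm
Layer 870–620 hPa: Δp = 250 hPa = 25000 Pa, q̄ = 0.00409 kg/kg → 0.00409 × 25000 / 9.8 = 10.43 mm
Layer 620–500 hPa: Δp = 120 hPa = 12000 Pa, q̄ = 0.00274 kg/kg → 0.00274 × 12000 / 9.8 = 3.36 mm
Layer 500–400 hPa: Δp = 100 hPa = 10000 Pa, q̄ = 0.00146 kg/kg → 0.00146 × 10000 / 9.8 = 1.49 mm
PW = 12.83 + 10.43 + 3.36 + 1.49 = 28.11 ≈ 28.1 mm.

PW ≈ 28.1 mm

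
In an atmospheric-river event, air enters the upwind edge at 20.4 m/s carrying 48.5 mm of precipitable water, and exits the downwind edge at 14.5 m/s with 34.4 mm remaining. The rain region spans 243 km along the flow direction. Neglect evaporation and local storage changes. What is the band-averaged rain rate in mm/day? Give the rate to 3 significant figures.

R ≈ 174 mm/day

Column moisture flux per unit crosswind length is F = V × PW.
Inflow: F_in = 20.4 × 48.5 = 989.4 mm·m/s
Outflow: F_out = 14.5 × 34.4 = 498.8 mm·m/s
Steady-state rate R = (F_in − F_out)/L = (989.4 − 498.8) / 243000 m = 2.019e-03 mm/s.
R = 2.019e-03 × 3600 × 24 = 174 mm/day.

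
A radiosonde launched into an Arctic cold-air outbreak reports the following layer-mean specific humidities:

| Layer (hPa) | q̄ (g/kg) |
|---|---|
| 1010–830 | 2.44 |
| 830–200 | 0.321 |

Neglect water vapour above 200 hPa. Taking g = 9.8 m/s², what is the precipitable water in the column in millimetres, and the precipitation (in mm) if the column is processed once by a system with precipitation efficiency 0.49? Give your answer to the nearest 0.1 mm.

Precipitable water is the column-integrated vapour mass per unit area: PW = (1/g) Σ q̄ Δp, with q in kg/kg and Δp in Pa (1 kg/m² of water = 1 mm).
Layer 1010–830 hPa: Δp = 180 hPa = 18000 Pa, q̄ = 0.00244 kg/kg → 0.00244 × 18000 / 9.8 = 4.48 mm
Layer 830–200 hPa: Δp = 630 hPa = 63000 Pa, q̄ = 0.000321 kg/kg → 0.000321 × 63000 / 9.8 = 2.06 mm
PW = 4.48 + 2.06 = 6.54 ≈ 6.5 mm.
Precipitation = ε × PW = 0.49 × 6.5 = 3.2 mm.

PW ≈ 6.5 mm; precipitation ≈ 3.2 mm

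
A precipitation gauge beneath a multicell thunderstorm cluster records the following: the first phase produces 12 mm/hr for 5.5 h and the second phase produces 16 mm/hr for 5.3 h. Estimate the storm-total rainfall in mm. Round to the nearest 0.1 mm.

total ≈ 150.8 mm

Total = Σ Rᵢ Δtᵢ = 12 × 5.5 + 16 × 5.3
      = 66 + 84.8 = 150.8 mm.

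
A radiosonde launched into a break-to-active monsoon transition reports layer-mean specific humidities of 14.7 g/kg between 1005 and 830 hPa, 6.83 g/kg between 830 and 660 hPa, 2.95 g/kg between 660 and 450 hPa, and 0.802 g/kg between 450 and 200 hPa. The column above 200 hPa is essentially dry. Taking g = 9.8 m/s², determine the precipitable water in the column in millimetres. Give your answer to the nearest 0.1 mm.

PW ≈ 46.5 mm

Precipitable water is the column-integrated vapour mass per unit area: PW = (1/g) Σ q̄ Δp, with q in kg/kg and Δp in Pa (1 kg/m² of water = 1 mm).
Layer 1005–830 hPa: Δp = 175 hPa = 17500 Pa, q̄ = 0.0147 kg/kg → 0.0147 × 17500 / 9.8 = 26.25 mm
Layer 830–660 hPa: Δp = 170 hPa = 17000 Pa, q̄ = 0.00683 kg/kg → 0.00683 × 17000 / 9.8 = 11.85 mm
Layer 660–450 hPa: Δp = 210 hPa = 21000 Pa, q̄ = 0.00295 kg/kg → 0.00295 × 21000 / 9.8 = 6.32 mm
Layer 450–200 hPa: Δp = 250 hPa = 25000 Pa, q̄ = 0.000802 kg/kg → 0.000802 × 25000 / 9.8 = 2.05 mm
PW = 26.25 + 11.85 + 6.32 + 2.05 = 46.47 ≈ 46.5 mm.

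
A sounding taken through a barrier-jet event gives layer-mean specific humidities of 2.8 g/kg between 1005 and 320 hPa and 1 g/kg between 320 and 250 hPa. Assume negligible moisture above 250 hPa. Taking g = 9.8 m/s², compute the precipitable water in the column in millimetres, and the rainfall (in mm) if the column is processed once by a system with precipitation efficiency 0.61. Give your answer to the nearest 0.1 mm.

PW ≈ 20.3 mm; rainfall ≈ 12.4 mm

Precipitable water is the column-integrated vapour mass per unit area: PW = (1/g) Σ q̄ Δp, with q in kg/kg and Δp in Pa (1 kg/m² of water = 1 mm).
Layer 1005–320 hPa: Δp = 685 hPa = 68500 Pa, q̄ = 0.0028 kg/kg → 0.0028 × 68500 / 9.8 = 19.57 mm
Layer 320–250 hPa: Δp = 70 hPa = 7000 Pa, q̄ = 0.001 kg/kg → 0.001 × 7000 / 9.8 = 0.71 mm
PW = 19.57 + 0.71 = 20.28 ≈ 20.3 mm.
Rainfall = ε × PW = 0.61 × 20.3 = 12.4 mm.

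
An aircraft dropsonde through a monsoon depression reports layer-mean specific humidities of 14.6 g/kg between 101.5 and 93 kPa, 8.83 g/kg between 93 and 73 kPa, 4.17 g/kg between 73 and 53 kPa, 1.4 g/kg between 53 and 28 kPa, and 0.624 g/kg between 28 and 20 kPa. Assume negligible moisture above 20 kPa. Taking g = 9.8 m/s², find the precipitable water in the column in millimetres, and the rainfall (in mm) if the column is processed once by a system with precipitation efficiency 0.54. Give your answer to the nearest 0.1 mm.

Precipitable water is the column-integrated vapour mass per unit area: PW = (1/g) Σ q̄ Δp, with q in kg/kg and Δp in Pa (1 kg/m² of water = 1 mm).
Layer 101.5–93 kPa: Δp = 85 hPa = 8500 Pa, q̄ = 0.0146 kg/kg → 0.0146 × 8500 / 9.8 = 12.66 mm
Layer 93–73 kPa: Δp = 200 hPa = 20000 Pa, q̄ = 0.00883 kg/kg → 0.00883 × 20000 / 9.8 = 18.02 mm
Layer 73–53 kPa: Δp = 200 hPa = 20000 Pa, q̄ = 0.00417 kg/kg → 0.00417 × 20000 / 9.8 = 8.51 mm
Layer 53–28 kPa: Δp = 250 hPa = 25000 Pa, q̄ = 0.0014 kg/kg → 0.0014 × 25000 / 9.8 = 3.57 mm
Layer 28–20 kPa: Δp = 80 hPa = 8000 Pa, q̄ = 0.000624 kg/kg → 0.000624 × 8000 / 9.8 = 0.51 mm
PW = 12.66 + 18.02 + 8.51 + 3.57 + 0.51 = 43.27 ≈ 43.3 mm.
Rainfall = ε × PW = 0.54 × 43.3 = 23.4 mm.

PW ≈ 43.3 mm; rainfall ≈ 23.4 mm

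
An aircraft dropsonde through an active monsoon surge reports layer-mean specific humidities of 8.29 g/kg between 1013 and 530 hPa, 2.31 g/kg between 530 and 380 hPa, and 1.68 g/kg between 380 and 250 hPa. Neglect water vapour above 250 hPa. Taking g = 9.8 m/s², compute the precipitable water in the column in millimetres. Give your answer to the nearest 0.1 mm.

Precipitable water is the column-integrated vapour mass per unit area: PW = (1/g) Σ q̄ Δp, with q in kg/kg and Δp in Pa (1 kg/m² of water = 1 mm).
Layer 1013–530 hPa: Δp = 483 hPa = 48300 Pa, q̄ = 0.00829 kg/kg → 0.00829 × 48300 / 9.8 = 40.86 mm
Layer 530–380 hPa: Δp = 150 hPa = 15000 Pa, q̄ = 0.00231 kg/kg → 0.00231 × 15000 / 9.8 = 3.54 mm
Layer 380–250 hPa: Δp = 130 hPa = 13000 Pa, q̄ = 0.00168 kg/kg → 0.00168 × 13000 / 9.8 = 2.23 mm
PW = 40.86 + 3.54 + 2.23 = 46.63 ≈ 46.6 mm.

PW ≈ 46.6 mm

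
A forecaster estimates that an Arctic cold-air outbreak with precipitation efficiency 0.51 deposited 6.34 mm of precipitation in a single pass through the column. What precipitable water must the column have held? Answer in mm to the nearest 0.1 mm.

PW = precipitation / ε = 6.34 / 0.51 = 12.4 mm.

PW ≈ 12.4 mm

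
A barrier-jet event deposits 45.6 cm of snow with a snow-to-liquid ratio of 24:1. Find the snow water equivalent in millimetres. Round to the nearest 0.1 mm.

SWE = snow depth / ratio = 45.6 cm / 24 = 1.900 cm = 19.0 mm.

SWE ≈ 19.0 mm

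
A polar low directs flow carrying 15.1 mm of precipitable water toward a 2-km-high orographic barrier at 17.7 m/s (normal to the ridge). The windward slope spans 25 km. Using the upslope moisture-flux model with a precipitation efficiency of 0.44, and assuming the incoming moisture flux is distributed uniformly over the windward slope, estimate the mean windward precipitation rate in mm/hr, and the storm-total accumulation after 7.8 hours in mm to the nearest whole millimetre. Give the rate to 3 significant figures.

R ≈ 16.9 mm/hr; total ≈ 132 mm

Incoming column moisture flux per unit ridge length: F = V × PW = 17.7 × 15.1 = 267.27 mm·m/s.
Spread over the 25 km slope with efficiency ε = 0.44: R = ε·F/W = 0.44 × 267.27 / 25000 m = 4.704e-03 mm/s.
R = 4.704e-03 × 3600 = 16.9 mm/hr.
Over 7.8 h: total = 16.9 × 7.8 = 131.82 ≈ 132 mm.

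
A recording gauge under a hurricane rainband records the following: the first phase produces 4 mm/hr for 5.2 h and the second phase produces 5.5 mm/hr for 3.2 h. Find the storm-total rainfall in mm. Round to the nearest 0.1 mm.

Total = Σ Rᵢ Δtᵢ = 4 × 5.2 + 5.5 × 3.2
      = 20.8 + 17.6 = 38.4 mm.

total ≈ 38.4 mm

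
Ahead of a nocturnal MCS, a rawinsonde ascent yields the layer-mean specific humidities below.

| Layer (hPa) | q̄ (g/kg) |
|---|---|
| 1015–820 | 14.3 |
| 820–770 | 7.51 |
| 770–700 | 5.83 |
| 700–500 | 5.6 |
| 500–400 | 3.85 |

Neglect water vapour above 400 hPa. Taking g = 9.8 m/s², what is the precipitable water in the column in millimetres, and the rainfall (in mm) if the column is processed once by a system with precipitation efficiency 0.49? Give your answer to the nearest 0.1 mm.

PW ≈ 51.8 mm; rainfall ≈ 25.4 mm

Precipitable water is the column-integrated vapour mass per unit area: PW = (1/g) Σ q̄ Δp, with q in kg/kg and Δp in Pa (1 kg/m² of water = 1 mm).
Layer 1015–820 hPa: Δp = 195 hPa = 19500 Pa, q̄ = 0.0143 kg/kg → 0.0143 × 19500 / 9.8 = 28.45 mm
Layer 820–770 hPa: Δp = 50 hPa = 5000 Pa, q̄ = 0.00751 kg/kg → 0.00751 × 5000 / 9.8 = 3.83 mm
Layer 770–700 hPa: Δp = 70 hPa = 7000 Pa, q̄ = 0.00583 kg/kg → 0.00583 × 7000 / 9.8 = 4.16 mm
Layer 700–500 hPa: Δp = 200 hPa = 20000 Pa, q̄ = 0.0056 kg/kg → 0.0056 × 20000 / 9.8 = 11.43 mm
Layer 500–400 hPa: Δp = 100 hPa = 10000 Pa, q̄ = 0.00385 kg/kg → 0.00385 × 10000 / 9.8 = 3.93 mm
PW = 28.45 + 3.83 + 4.16 + 11.43 + 3.93 = 51.80 ≈ 51.8 mm.
Rainfall = ε × PW = 0.49 × 51.8 = 25.4 mm.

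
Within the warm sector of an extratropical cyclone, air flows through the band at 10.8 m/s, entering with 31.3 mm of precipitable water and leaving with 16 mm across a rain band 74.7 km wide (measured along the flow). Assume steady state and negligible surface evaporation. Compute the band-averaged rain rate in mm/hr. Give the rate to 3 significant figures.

R ≈ 7.96 mm/hr

Column moisture flux per unit crosswind length is F = V × PW.
Inflow: F_in = 10.8 × 31.3 = 338.04 mm·m/s
Outflow: F_out = 10.8 × 16 = 172.8 mm·m/s
Steady-state rate R = (F_in − F_out)/L = (338.04 − 172.8) / 74700 m = 2.212e-03 mm/s.
R = 2.212e-03 × 3600 = 7.96 mm/hr.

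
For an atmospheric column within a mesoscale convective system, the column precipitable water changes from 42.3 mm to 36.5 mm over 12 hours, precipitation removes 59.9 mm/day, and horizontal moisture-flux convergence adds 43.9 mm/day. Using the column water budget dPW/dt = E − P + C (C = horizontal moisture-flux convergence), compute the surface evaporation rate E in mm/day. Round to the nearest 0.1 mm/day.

dPW/dt = (36.5 − 42.3) mm / (12/24 day) = -11.600 mm/day.
E = dPW/dt + P − C = (-11.600) + 59.9 − (43.9) = 4.4 mm/day.

E ≈ 4.4 mm/day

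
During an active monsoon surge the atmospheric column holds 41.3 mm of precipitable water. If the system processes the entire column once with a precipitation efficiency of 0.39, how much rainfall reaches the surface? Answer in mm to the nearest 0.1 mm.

rainfall ≈ 16.1 mm

Rainfall = ε × PW = 0.39 × 41.3 = 16.1 mm.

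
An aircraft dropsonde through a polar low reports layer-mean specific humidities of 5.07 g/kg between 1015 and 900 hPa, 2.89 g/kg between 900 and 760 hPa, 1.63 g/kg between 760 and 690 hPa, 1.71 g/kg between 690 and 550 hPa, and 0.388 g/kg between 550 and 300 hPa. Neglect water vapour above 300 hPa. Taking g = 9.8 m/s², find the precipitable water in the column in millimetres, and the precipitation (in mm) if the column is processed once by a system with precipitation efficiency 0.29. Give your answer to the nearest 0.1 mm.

PW ≈ 14.7 mm; precipitation ≈ 4.3 mm

Precipitable water is the column-integrated vapour mass per unit area: PW = (1/g) Σ q̄ Δp, with q in kg/kg and Δp in Pa (1 kg/m² of water = 1 mm).
Layer 1015–900 hPa: Δp = 115 hPa = 11500 Pa, q̄ = 0.00507 kg/kg → 0.00507 × 11500 / 9.8 = 5.95 mm
Layer 900–760 hPa: Δp = 140 hPa = 14000 Pa, q̄ = 0.00289 kg/kg → 0.00289 × 14000 / 9.8 = 4.13 mm
Layer 760–690 hPa: Δp = 70 hPa = 7000 Pa, q̄ = 0.00163 kg/kg → 0.00163 × 7000 / 9.8 = 1.16 mm
Layer 690–550 hPa: Δp = 140 hPa = 14000 Pa, q̄ = 0.00171 kg/kg → 0.00171 × 14000 / 9.8 = 2.44 mm
Layer 550–300 hPa: Δp = 250 hPa = 25000 Pa, q̄ = 0.000388 kg/kg → 0.000388 × 25000 / 9.8 = 0.99 mm
PW = 5.95 + 4.13 + 1.16 + 2.44 + 0.99 = 14.67 ≈ 14.7 mm.
Precipitation = ε × PW = 0.29 × 14.7 = 4.3 mm.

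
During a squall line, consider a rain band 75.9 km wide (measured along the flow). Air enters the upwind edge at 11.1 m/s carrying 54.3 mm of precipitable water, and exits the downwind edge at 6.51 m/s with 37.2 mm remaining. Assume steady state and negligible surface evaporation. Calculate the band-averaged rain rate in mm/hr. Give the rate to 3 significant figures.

Column moisture flux per unit crosswind length is F = V × PW.
Inflow: F_in = 11.1 × 54.3 = 602.73 mm·m/s
Outflow: F_out = 6.51 × 37.2 = 242.172 mm·m/s
Steady-state rate R = (F_in − F_out)/L = (602.73 − 242.172) / 75900 m = 4.750e-03 mm/s.
R = 4.750e-03 × 3600 = 17.1 mm/hr.

R ≈ 17.1 mm/hr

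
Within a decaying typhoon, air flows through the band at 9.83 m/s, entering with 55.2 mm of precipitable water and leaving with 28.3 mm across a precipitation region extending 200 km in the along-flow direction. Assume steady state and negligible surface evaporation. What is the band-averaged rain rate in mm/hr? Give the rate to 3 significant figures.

R ≈ 4.76 mm/hr

Column moisture flux per unit crosswind length is F = V × PW.
Inflow: F_in = 9.83 × 55.2 = 542.616 mm·m/s
Outflow: F_out = 9.83 × 28.3 = 278.189 mm·m/s
Steady-state rate R = (F_in − F_out)/L = (542.616 − 278.189) / 200000 m = 1.322e-03 mm/s.
R = 1.322e-03 × 3600 = 4.76 mm/hr.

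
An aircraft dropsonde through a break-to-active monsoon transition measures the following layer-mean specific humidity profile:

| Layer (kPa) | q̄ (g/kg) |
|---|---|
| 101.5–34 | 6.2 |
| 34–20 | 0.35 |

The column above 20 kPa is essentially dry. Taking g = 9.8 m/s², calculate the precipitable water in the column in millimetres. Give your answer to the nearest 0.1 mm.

PW ≈ 43.2 mm

Precipitable water is the column-integrated vapour mass per unit area: PW = (1/g) Σ q̄ Δp, with q in kg/kg and Δp in Pa (1 kg/m² of water = 1 mm).
Layer 101.5–34 kPa: Δp = 675 hPa = 67500 Pa, q̄ = 0.0062 kg/kg → 0.0062 × 67500 / 9.8 = 42.70 mm
Layer 34–20 kPa: Δp = 140 hPa = 14000 Pa, q̄ = 0.00035 kg/kg → 0.00035 × 14000 / 9.8 = 0.50 mm
PW = 42.70 + 0.50 = 43.20 ≈ 43.2 mm.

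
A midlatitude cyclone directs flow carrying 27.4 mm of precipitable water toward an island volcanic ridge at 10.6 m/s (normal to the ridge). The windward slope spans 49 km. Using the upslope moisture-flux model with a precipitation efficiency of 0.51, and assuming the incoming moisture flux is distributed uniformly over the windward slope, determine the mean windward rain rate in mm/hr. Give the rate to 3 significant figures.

R ≈ 10.9 mm/hr

Incoming column moisture flux per unit ridge length: F = V × PW = 10.6 × 27.4 = 290.44 mm·m/s.
Spread over the 49 km slope with efficiency ε = 0.51: R = ε·F/W = 0.51 × 290.44 / 49000 m = 3.023e-03 mm/s.
R = 3.023e-03 × 3600 = 10.9 mm/hr.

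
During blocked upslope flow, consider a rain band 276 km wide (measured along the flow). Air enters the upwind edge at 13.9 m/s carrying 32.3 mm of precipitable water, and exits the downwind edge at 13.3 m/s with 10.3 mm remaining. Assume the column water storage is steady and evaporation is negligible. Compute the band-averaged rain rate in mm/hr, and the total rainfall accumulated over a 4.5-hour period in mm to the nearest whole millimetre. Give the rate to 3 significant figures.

R ≈ 4.07 mm/hr; total ≈ 18 mm

Column moisture flux per unit crosswind length is F = V × PW.
Inflow: F_in = 13.9 × 32.3 = 448.97 mm·m/s
Outflow: F_out = 13.3 × 10.3 = 136.99 mm·m/s
Steady-state rate R = (F_in − F_out)/L = (448.97 − 136.99) / 276000 m = 1.130e-03 mm/s.
R = 1.130e-03 × 3600 = 4.07 mm/hr.
Over 4.5 h: total = 4.07 × 4.5 = 18.315 ≈ 18 mm.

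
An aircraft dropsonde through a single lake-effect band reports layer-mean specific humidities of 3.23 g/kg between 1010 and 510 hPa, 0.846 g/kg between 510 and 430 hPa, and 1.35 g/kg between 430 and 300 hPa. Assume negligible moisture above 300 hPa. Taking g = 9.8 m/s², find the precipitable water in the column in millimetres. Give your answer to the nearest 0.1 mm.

PW ≈ 19.0 mm

Precipitable water is the column-integrated vapour mass per unit area: PW = (1/g) Σ q̄ Δp, with q in kg/kg and Δp in Pa (1 kg/m² of water = 1 mm).
Layer 1010–510 hPa: Δp = 500 hPa = 50000 Pa, q̄ = 0.00323 kg/kg → 0.00323 × 50000 / 9.8 = 16.48 mm
Layer 510–430 hPa: Δp = 80 hPa = 8000 Pa, q̄ = 0.000846 kg/kg → 0.000846 × 8000 / 9.8 = 0.69 mm
Layer 430–300 hPa: Δp = 130 hPa = 13000 Pa, q̄ = 0.00135 kg/kg → 0.00135 × 13000 / 9.8 = 1.79 mm
PW = 16.48 + 0.69 + 1.79 = 18.96 ≈ 19.0 mm.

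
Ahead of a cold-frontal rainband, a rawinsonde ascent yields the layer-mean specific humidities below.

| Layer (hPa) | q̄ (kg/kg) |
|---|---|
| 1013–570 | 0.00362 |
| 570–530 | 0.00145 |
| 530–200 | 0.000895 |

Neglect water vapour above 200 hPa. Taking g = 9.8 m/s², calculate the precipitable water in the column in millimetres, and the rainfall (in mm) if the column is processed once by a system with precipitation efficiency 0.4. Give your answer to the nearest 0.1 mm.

PW ≈ 20.0 mm; rainfall ≈ 8.0 mm

Precipitable water is the column-integrated vapour mass per unit area: PW = (1/g) Σ q̄ Δp, with q in kg/kg and Δp in Pa (1 kg/m² of water = 1 mm).
Layer 1013–570 hPa: Δp = 443 hPa = 44300 Pa, q̄ = 0.00362 kg/kg → 0.00362 × 44300 / 9.8 = 16.36 mm
Layer 570–530 hPa: Δp = 40 hPa = 4000 Pa, q̄ = 0.00145 kg/kg → 0.00145 × 4000 / 9.8 = 0.59 mm
Layer 530–200 hPa: Δp = 330 hPa = 33000 Pa, q̄ = 0.000895 kg/kg → 0.000895 × 33000 / 9.8 = 3.01 mm
PW = 16.36 + 0.59 + 3.01 = 19.96 ≈ 20.0 mm.
Rainfall = ε × PW = 0.4 × 20.0 = 8.0 mm.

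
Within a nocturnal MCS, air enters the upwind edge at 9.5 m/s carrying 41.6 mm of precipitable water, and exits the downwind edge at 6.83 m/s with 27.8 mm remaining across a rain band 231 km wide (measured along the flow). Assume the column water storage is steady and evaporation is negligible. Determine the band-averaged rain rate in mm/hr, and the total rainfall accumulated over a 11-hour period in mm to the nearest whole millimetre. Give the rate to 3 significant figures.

R ≈ 3.20 mm/hr; total ≈ 35 mm

Column moisture flux per unit crosswind length is F = V × PW.
Inflow: F_in = 9.5 × 41.6 = 395.2 mm·m/s
Outflow: F_out = 6.83 × 27.8 = 189.874 mm·m/s
Steady-state rate R = (F_in − F_out)/L = (395.2 − 189.874) / 231000 m = 8.889e-04 mm/s.
R = 8.889e-04 × 3600 = 3.20 mm/hr.
Over 11 h: total = 3.20 × 11 = 35.2 ≈ 35 mm.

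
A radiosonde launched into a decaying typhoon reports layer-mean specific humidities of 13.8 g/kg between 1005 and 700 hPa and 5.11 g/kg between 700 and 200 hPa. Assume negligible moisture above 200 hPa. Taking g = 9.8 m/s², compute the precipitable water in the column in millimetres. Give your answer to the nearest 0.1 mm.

Precipitable water is the column-integrated vapour mass per unit area: PW = (1/g) Σ q̄ Δp, with q in kg/kg and Δp in Pa (1 kg/m² of water = 1 mm).
Layer 1005–700 hPa: Δp = 305 hPa = 30500 Pa, q̄ = 0.0138 kg/kg → 0.0138 × 30500 / 9.8 = 42.95 mm
Layer 700–200 hPa: Δp = 500 hPa = 50000 Pa, q̄ = 0.00511 kg/kg → 0.00511 × 50000 / 9.8 = 26.07 mm
PW = 42.95 + 26.07 = 69.02 ≈ 69.0 mm.

PW ≈ 69.0 mm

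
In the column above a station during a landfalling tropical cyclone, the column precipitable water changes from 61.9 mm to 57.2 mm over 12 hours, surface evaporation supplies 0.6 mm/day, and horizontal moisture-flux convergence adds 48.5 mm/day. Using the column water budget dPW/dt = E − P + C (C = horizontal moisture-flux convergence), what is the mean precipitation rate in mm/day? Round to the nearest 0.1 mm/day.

P ≈ 58.5 mm/day

dPW/dt = (57.2 − 61.9) mm / (12/24 day) = -9.400 mm/day.
P = E + C − dPW/dt = 0.6 + (48.5) − (-9.400) = 58.5 mm/day.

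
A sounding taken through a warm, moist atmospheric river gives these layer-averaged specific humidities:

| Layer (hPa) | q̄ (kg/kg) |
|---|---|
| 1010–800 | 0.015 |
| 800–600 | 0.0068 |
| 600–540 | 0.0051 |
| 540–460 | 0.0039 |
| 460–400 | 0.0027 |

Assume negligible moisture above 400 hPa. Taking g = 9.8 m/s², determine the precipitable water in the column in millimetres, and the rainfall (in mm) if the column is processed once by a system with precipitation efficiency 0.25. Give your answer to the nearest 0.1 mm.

PW ≈ 54.0 mm; rainfall ≈ 13.5 mm

Precipitable water is the column-integrated vapour mass per unit area: PW = (1/g) Σ q̄ Δp, with q in kg/kg and Δp in Pa (1 kg/m² of water = 1 mm).
Layer 1010–800 hPa: Δp = 210 hPa = 21000 Pa, q̄ = 0.015 kg/kg → 0.015 × 21000 / 9.8 = 32.14 mm
Layer 800–600 hPa: Δp = 200 hPa = 20000 Pa, q̄ = 0.0068 kg/kg → 0.0068 × 20000 / 9.8 = 13.88 mm
Layer 600–540 hPa: Δp = 60 hPa = 6000 Pa, q̄ = 0.0051 kg/kg → 0.0051 × 6000 / 9.8 = 3.12 mm
Layer 540–460 hPa: Δp = 80 hPa = 8000 Pa, q̄ = 0.0039 kg/kg → 0.0039 × 8000 / 9.8 = 3.18 mm
Layer 460–400 hPa: Δp = 60 hPa = 6000 Pa, q̄ = 0.0027 kg/kg → 0.0027 × 6000 / 9.8 = 1.65 mm
PW = 32.14 + 13.88 + 3.12 + 3.18 + 1.65 = 53.97 ≈ 54.0 mm.
Rainfall = ε × PW = 0.25 × 54.0 = 13.5 mm.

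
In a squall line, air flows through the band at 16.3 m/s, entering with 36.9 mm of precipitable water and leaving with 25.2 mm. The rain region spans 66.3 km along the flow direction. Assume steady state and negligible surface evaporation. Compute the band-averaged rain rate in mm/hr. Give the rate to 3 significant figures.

Column moisture flux per unit crosswind length is F = V × PW.
Inflow: F_in = 16.3 × 36.9 = 601.47 mm·m/s
Outflow: F_out = 16.3 × 25.2 = 410.76 mm·m/s
Steady-state rate R = (F_in − F_out)/L = (601.47 − 410.76) / 66300 m = 2.876e-03 mm/s.
R = 2.876e-03 × 3600 = 10.4 mm/hr.

R ≈ 10.4 mm/hr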